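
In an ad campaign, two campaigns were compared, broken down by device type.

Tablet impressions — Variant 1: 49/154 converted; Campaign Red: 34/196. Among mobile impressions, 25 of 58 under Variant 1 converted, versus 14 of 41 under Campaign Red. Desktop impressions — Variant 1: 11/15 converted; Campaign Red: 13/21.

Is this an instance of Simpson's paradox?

No

Tablet: Variant 1 49/154 = 31.8%, Campaign Red 34/196 = 17.3% → Variant 1
Mobile: Variant 1 25/58 = 43.1%, Campaign Red 14/41 = 34.1% → Variant 1
Desktop: Variant 1 11/15 = 73.3%, Campaign Red 13/21 = 61.9% → Variant 1
Overall: Variant 1 85/227 = 37.4%, Campaign Red 61/258 = 23.6% → Variant 1
Variant 1 wins overall and in every device group — no reversal.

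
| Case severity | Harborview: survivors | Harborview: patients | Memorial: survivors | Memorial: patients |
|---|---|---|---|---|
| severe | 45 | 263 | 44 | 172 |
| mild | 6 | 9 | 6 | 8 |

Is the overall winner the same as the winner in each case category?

Severe: Harborview 45/263 = 17.1%, Memorial 44/172 = 25.6% → Memorial
Mild: Harborview 6/9 = 66.7%, Memorial 6/8 = 75.0% → Memorial
Overall: Harborview 51/272 = 18.8%, Memorial 50/180 = 27.8% → Memorial
Memorial wins overall and in every case group — no reversal.

Yes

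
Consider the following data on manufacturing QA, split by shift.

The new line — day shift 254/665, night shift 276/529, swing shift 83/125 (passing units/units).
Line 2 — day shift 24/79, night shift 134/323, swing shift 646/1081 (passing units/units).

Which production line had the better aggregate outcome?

Line 2

Day shift: the new line 254/665 = 38.2%, Line 2 24/79 = 30.4% → the new line
Night shift: the new line 276/529 = 52.2%, Line 2 134/323 = 41.5% → the new line
Swing shift: the new line 83/125 = 66.4%, Line 2 646/1081 = 59.8% → the new line
Overall: the new line 613/1319 = 46.5%, Line 2 804/1483 = 54.2% → Line 2
(The new line wins every shift group but Line 2 wins overall — the new line's units skew toward the low-rate day shift group.)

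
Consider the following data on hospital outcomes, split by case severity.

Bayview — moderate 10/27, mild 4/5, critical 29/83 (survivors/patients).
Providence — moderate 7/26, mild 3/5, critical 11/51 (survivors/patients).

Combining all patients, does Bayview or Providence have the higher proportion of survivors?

Moderate: Bayview 10/27 = 37.0%, Providence 7/26 = 26.9% → Bayview
Mild: Bayview 4/5 = 80.0%, Providence 3/5 = 60.0% → Bayview
Critical: Bayview 29/83 = 34.9%, Providence 11/51 = 21.6% → Bayview
Overall: Bayview 43/115 = 37.4%, Providence 21/82 = 25.6% → Bayview

Bayview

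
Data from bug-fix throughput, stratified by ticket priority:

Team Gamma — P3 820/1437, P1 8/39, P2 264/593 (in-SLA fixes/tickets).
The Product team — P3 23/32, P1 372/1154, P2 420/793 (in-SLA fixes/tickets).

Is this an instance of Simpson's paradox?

Yes

P3: Team Gamma 820/1437 = 57.1%, the Product team 23/32 = 71.9% → the Product team
P1: Team Gamma 8/39 = 20.5%, the Product team 372/1154 = 32.2% → the Product team
P2: Team Gamma 264/593 = 44.5%, the Product team 420/793 = 53.0% → the Product team
Overall: Team Gamma 1092/2069 = 52.8%, the Product team 815/1979 = 41.2% → Team Gamma
The Product team wins each ticket group but Team Gamma wins overall — the comparison reverses. The Product team's tickets skew toward P1, which has a lower base rate.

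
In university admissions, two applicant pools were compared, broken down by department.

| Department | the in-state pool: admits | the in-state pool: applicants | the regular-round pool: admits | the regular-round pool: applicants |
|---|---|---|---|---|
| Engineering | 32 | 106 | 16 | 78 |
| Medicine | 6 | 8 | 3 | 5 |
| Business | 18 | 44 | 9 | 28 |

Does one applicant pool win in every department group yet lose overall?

Engineering: the in-state pool 32/106 = 30.2%, the regular-round pool 16/78 = 20.5% → the in-state pool
Medicine: the in-state pool 6/8 = 75.0%, the regular-round pool 3/5 = 60.0% → the in-state pool
Business: the in-state pool 18/44 = 40.9%, the regular-round pool 9/28 = 32.1% → the in-state pool
Overall: the in-state pool 56/158 = 35.4%, the regular-round pool 28/111 = 25.2% → the in-state pool
The in-state pool wins overall and in every department group — no reversal.

No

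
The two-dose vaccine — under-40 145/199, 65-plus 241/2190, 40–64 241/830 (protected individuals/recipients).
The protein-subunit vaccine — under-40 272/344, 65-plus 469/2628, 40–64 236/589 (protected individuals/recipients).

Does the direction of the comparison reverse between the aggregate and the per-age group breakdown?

Under-40: the two-dose vaccine 145/199 = 72.9%, the protein-subunit vaccine 272/344 = 79.1% → the protein-subunit vaccine
65-plus: the two-dose vaccine 241/2190 = 11.0%, the protein-subunit vaccine 469/2628 = 17.8% → the protein-subunit vaccine
40–64: the two-dose vaccine 241/830 = 29.0%, the protein-subunit vaccine 236/589 = 40.1% → the protein-subunit vaccine
Overall: the two-dose vaccine 627/3219 = 19.5%, the protein-subunit vaccine 977/3561 = 27.4% → the protein-subunit vaccine
The protein-subunit vaccine wins overall and in every age group — no reversal.

No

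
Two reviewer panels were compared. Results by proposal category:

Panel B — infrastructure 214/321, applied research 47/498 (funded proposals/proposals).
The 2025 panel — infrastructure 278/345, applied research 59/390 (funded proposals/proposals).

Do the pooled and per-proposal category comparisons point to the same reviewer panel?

Yes

Infrastructure: Panel B 214/321 = 66.7%, the 2025 panel 278/345 = 80.6% → the 2025 panel
Applied research: Panel B 47/498 = 9.4%, the 2025 panel 59/390 = 15.1% → the 2025 panel
Overall: Panel B 261/819 = 31.9%, the 2025 panel 337/735 = 45.9% → the 2025 panel
The 2025 panel wins overall and in every proposal group — no reversal.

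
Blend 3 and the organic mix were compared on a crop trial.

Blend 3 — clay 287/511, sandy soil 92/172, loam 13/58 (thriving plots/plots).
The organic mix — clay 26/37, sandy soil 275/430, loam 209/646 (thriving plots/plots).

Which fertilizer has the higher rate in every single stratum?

Clay: Blend 3 287/511 = 56.2%, the organic mix 26/37 = 70.3% → the organic mix
Sandy soil: Blend 3 92/172 = 53.5%, the organic mix 275/430 = 64.0% → the organic mix
Loam: Blend 3 13/58 = 22.4%, the organic mix 209/646 = 32.4% → the organic mix
The organic mix has the higher rate in all 3 groups.

the organic mix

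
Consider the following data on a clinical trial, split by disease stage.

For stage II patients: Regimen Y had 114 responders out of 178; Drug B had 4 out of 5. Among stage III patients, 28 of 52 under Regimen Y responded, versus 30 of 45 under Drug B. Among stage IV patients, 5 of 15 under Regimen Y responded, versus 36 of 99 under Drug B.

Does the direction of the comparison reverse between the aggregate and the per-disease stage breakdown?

Yes

Stage II: Regimen Y 114/178 = 64.0%, Drug B 4/5 = 80.0% → Drug B
Stage III: Regimen Y 28/52 = 53.8%, Drug B 30/45 = 66.7% → Drug B
Stage IV: Regimen Y 5/15 = 33.3%, Drug B 36/99 = 36.4% → Drug B
Overall: Regimen Y 147/245 = 60.0%, Drug B 70/149 = 47.0% → Regimen Y
Drug B wins each disease group but Regimen Y wins overall — the comparison reverses. Drug B's patients skew toward stage IV, which has a lower base rate.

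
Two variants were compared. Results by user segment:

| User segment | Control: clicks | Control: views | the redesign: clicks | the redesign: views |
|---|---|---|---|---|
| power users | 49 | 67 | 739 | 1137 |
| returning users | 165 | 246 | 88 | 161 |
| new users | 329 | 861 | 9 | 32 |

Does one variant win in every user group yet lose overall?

Yes

Power users: Control 49/67 = 73.1%, the redesign 739/1137 = 65.0% → Control
Returning users: Control 165/246 = 67.1%, the redesign 88/161 = 54.7% → Control
New users: Control 329/861 = 38.2%, the redesign 9/32 = 28.1% → Control
Overall: Control 543/1174 = 46.3%, the redesign 836/1330 = 62.9% → the redesign
Control wins each user group but the redesign wins overall — the comparison reverses. Control's views skew toward new users, which has a lower base rate.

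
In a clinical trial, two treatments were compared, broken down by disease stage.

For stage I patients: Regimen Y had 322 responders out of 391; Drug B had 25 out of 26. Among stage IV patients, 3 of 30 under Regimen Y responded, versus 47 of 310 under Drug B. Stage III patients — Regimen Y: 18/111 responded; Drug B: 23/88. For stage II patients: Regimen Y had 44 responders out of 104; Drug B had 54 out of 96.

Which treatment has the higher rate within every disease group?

Drug B

Stage I: Regimen Y 322/391 = 82.4%, Drug B 25/26 = 96.2% → Drug B
Stage IV: Regimen Y 3/30 = 10.0%, Drug B 47/310 = 15.2% → Drug B
Stage III: Regimen Y 18/111 = 16.2%, Drug B 23/88 = 26.1% → Drug B
Stage II: Regimen Y 44/104 = 42.3%, Drug B 54/96 = 56.2% → Drug B
Drug B has the higher rate in all 4 groups.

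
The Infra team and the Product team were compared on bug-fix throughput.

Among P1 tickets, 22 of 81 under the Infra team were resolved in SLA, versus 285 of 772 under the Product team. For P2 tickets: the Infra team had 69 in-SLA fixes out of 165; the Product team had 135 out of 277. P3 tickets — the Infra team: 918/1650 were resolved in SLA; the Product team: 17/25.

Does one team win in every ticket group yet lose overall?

Yes

P1: the Infra team 22/81 = 27.2%, the Product team 285/772 = 36.9% → the Product team
P2: the Infra team 69/165 = 41.8%, the Product team 135/277 = 48.7% → the Product team
P3: the Infra team 918/1650 = 55.6%, the Product team 17/25 = 68.0% → the Product team
Overall: the Infra team 1009/1896 = 53.2%, the Product team 437/1074 = 40.7% → the Infra team
The Product team wins each ticket group but the Infra team wins overall — the comparison reverses. The Product team's tickets skew toward P1, which has a lower base rate.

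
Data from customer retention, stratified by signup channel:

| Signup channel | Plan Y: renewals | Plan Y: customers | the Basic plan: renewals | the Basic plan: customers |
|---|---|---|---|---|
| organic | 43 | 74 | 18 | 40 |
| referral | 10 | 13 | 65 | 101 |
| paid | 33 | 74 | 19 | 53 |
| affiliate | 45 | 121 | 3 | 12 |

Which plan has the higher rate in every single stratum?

Organic: Plan Y 43/74 = 58.1%, the Basic plan 18/40 = 45.0% → Plan Y
Referral: Plan Y 10/13 = 76.9%, the Basic plan 65/101 = 64.4% → Plan Y
Paid: Plan Y 33/74 = 44.6%, the Basic plan 19/53 = 35.8% → Plan Y
Affiliate: Plan Y 45/121 = 37.2%, the Basic plan 3/12 = 25.0% → Plan Y
Plan Y has the higher rate in all 4 groups.

Plan Y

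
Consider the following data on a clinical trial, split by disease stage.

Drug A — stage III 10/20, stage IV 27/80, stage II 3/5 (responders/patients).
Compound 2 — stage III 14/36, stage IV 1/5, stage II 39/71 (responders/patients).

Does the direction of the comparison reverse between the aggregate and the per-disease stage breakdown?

Yes

Stage III: Drug A 10/20 = 50.0%, Compound 2 14/36 = 38.9% → Drug A
Stage IV: Drug A 27/80 = 33.8%, Compound 2 1/5 = 20.0% → Drug A
Stage II: Drug A 3/5 = 60.0%, Compound 2 39/71 = 54.9% → Drug A
Overall: Drug A 40/105 = 38.1%, Compound 2 54/112 = 48.2% → Compound 2
Drug A wins each disease group but Compound 2 wins overall — the comparison reverses. Drug A's patients skew toward stage IV, which has a lower base rate.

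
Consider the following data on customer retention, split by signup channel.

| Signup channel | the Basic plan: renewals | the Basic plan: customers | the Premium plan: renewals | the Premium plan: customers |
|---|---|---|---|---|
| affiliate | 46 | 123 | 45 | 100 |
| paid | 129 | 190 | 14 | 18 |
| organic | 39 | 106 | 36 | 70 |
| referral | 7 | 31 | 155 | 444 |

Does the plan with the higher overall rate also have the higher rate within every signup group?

No

Affiliate: the Basic plan 46/123 = 37.4%, the Premium plan 45/100 = 45.0% → the Premium plan
Paid: the Basic plan 129/190 = 67.9%, the Premium plan 14/18 = 77.8% → the Premium plan
Organic: the Basic plan 39/106 = 36.8%, the Premium plan 36/70 = 51.4% → the Premium plan
Referral: the Basic plan 7/31 = 22.6%, the Premium plan 155/444 = 34.9% → the Premium plan
Overall: the Basic plan 221/450 = 49.1%, the Premium plan 250/632 = 39.6% → the Basic plan
The Premium plan wins each signup group but the Basic plan wins overall — the comparison reverses. The Premium plan's customers skew toward referral, which has a lower base rate.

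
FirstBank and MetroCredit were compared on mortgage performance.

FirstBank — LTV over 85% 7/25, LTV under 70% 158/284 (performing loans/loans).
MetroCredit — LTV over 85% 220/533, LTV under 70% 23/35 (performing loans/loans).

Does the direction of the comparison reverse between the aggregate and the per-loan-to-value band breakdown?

LTV over 85%: FirstBank 7/25 = 28.0%, MetroCredit 220/533 = 41.3% → MetroCredit
LTV under 70%: FirstBank 158/284 = 55.6%, MetroCredit 23/35 = 65.7% → MetroCredit
Overall: FirstBank 165/309 = 53.4%, MetroCredit 243/568 = 42.8% → FirstBank
MetroCredit wins each loan-to-value group but FirstBank wins overall — the comparison reverses. MetroCredit's loans skew toward LTV over 85%, which has a lower base rate.

Yes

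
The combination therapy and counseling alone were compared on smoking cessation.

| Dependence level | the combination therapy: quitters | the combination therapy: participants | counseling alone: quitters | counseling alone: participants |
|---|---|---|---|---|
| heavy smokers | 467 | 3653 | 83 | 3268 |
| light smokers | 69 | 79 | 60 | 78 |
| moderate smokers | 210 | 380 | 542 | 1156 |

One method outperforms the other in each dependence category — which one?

Heavy smokers: the combination therapy 467/3653 = 12.8%, counseling alone 83/3268 = 2.5% → the combination therapy
Light smokers: the combination therapy 69/79 = 87.3%, counseling alone 60/78 = 76.9% → the combination therapy
Moderate smokers: the combination therapy 210/380 = 55.3%, counseling alone 542/1156 = 46.9% → the combination therapy
The combination therapy has the higher rate in all 3 groups.

the combination therapy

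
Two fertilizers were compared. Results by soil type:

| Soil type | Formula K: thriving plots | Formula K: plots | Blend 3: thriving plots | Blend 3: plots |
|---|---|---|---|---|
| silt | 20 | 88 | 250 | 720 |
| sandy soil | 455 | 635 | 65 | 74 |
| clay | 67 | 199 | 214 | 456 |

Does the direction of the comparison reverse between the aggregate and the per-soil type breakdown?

Yes

Silt: Formula K 20/88 = 22.7%, Blend 3 250/720 = 34.7% → Blend 3
Sandy soil: Formula K 455/635 = 71.7%, Blend 3 65/74 = 87.8% → Blend 3
Clay: Formula K 67/199 = 33.7%, Blend 3 214/456 = 46.9% → Blend 3
Overall: Formula K 542/922 = 58.8%, Blend 3 529/1250 = 42.3% → Formula K
Blend 3 wins each soil group but Formula K wins overall — the comparison reverses. Blend 3's plots skew toward silt, which has a lower base rate.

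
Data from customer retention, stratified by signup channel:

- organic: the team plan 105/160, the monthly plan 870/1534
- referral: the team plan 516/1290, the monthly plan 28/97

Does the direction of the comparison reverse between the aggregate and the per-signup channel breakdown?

Organic: the team plan 105/160 = 65.6%, the monthly plan 870/1534 = 56.7% → the team plan
Referral: the team plan 516/1290 = 40.0%, the monthly plan 28/97 = 28.9% → the team plan
Overall: the team plan 621/1450 = 42.8%, the monthly plan 898/1631 = 55.1% → the monthly plan
The team plan wins each signup group but the monthly plan wins overall — the comparison reverses. The team plan's customers skew toward referral, which has a lower base rate.

Yes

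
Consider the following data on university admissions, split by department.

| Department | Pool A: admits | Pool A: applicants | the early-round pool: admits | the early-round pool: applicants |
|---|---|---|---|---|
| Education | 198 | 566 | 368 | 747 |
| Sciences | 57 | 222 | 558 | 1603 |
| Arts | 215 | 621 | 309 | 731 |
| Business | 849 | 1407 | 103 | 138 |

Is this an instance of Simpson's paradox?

Education: Pool A 198/566 = 35.0%, the early-round pool 368/747 = 49.3% → the early-round pool
Sciences: Pool A 57/222 = 25.7%, the early-round pool 558/1603 = 34.8% → the early-round pool
Arts: Pool A 215/621 = 34.6%, the early-round pool 309/731 = 42.3% → the early-round pool
Business: Pool A 849/1407 = 60.3%, the early-round pool 103/138 = 74.6% → the early-round pool
Overall: Pool A 1319/2816 = 46.8%, the early-round pool 1338/3219 = 41.6% → Pool A
The early-round pool wins each department group but Pool A wins overall — the comparison reverses. The early-round pool's applicants skew toward Sciences, which has a lower base rate.

Yes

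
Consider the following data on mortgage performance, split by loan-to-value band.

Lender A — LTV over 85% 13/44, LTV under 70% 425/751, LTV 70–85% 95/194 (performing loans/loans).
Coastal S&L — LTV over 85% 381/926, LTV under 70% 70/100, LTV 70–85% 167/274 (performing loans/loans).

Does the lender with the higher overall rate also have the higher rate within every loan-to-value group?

No

LTV over 85%: Lender A 13/44 = 29.5%, Coastal S&L 381/926 = 41.1% → Coastal S&L
LTV under 70%: Lender A 425/751 = 56.6%, Coastal S&L 70/100 = 70.0% → Coastal S&L
LTV 70–85%: Lender A 95/194 = 49.0%, Coastal S&L 167/274 = 60.9% → Coastal S&L
Overall: Lender A 533/989 = 53.9%, Coastal S&L 618/1300 = 47.5% → Lender A
Coastal S&L wins each loan-to-value group but Lender A wins overall — the comparison reverses. Coastal S&L's loans skew toward LTV over 85%, which has a lower base rate.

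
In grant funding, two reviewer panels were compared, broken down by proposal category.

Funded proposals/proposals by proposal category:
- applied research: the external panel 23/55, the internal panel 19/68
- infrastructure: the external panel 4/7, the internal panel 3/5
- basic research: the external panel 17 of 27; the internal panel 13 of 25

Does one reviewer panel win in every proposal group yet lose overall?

Applied research: the external panel 23/55 = 41.8%, the internal panel 19/68 = 27.9% → the external panel
Infrastructure: the external panel 4/7 = 57.1%, the internal panel 3/5 = 60.0% → the internal panel
Basic research: the external panel 17/27 = 63.0%, the internal panel 13/25 = 52.0% → the external panel
Overall: the external panel 44/89 = 49.4%, the internal panel 35/98 = 35.7% → the external panel
Neither sweeps: the external panel wins 2 of 3 groups, the internal panel wins 1. The external panel wins overall but not every group — no Simpson reversal.

No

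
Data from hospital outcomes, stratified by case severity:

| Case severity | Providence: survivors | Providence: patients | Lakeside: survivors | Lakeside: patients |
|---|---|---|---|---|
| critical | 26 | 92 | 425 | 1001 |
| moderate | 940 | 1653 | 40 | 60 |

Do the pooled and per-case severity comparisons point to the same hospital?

Critical: Providence 26/92 = 28.3%, Lakeside 425/1001 = 42.5% → Lakeside
Moderate: Providence 940/1653 = 56.9%, Lakeside 40/60 = 66.7% → Lakeside
Overall: Providence 966/1745 = 55.4%, Lakeside 465/1061 = 43.8% → Providence
Lakeside wins each case group but Providence wins overall — the comparison reverses. Lakeside's patients skew toward critical, which has a lower base rate.

No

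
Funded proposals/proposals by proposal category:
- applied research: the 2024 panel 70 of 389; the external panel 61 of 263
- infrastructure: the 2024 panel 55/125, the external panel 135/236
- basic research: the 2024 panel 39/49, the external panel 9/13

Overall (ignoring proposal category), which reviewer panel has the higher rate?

Applied research: the 2024 panel 70/389 = 18.0%, the external panel 61/263 = 23.2% → the external panel
Infrastructure: the 2024 panel 55/125 = 44.0%, the external panel 135/236 = 57.2% → the external panel
Basic research: the 2024 panel 39/49 = 79.6%, the external panel 9/13 = 69.2% → the 2024 panel
Overall: the 2024 panel 164/563 = 29.1%, the external panel 205/512 = 40.0% → the external panel
(Neither sweeps every proposal group, but the external panel has the higher pooled rate.)

the external panel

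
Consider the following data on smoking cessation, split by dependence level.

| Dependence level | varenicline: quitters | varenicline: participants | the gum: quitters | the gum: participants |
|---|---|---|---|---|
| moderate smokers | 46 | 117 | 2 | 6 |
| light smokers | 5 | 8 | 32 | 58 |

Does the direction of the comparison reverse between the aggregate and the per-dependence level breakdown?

Moderate smokers: varenicline 46/117 = 39.3%, the gum 2/6 = 33.3% → varenicline
Light smokers: varenicline 5/8 = 62.5%, the gum 32/58 = 55.2% → varenicline
Overall: varenicline 51/125 = 40.8%, the gum 34/64 = 53.1% → the gum
Varenicline wins each dependence group but the gum wins overall — the comparison reverses. Varenicline's participants skew toward moderate smokers, which has a lower base rate.

Yes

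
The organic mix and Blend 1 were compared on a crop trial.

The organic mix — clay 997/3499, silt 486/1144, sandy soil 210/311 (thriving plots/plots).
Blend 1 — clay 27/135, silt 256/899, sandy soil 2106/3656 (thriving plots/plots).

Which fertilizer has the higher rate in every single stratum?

the organic mix

Clay: the organic mix 997/3499 = 28.5%, Blend 1 27/135 = 20.0% → the organic mix
Silt: the organic mix 486/1144 = 42.5%, Blend 1 256/899 = 28.5% → the organic mix
Sandy soil: the organic mix 210/311 = 67.5%, Blend 1 2106/3656 = 57.6% → the organic mix
The organic mix has the higher rate in all 3 groups.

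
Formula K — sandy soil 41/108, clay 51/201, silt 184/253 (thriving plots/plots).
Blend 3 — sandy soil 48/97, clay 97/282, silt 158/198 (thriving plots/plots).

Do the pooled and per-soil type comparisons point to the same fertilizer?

Yes

Sandy soil: Formula K 41/108 = 38.0%, Blend 3 48/97 = 49.5% → Blend 3
Clay: Formula K 51/201 = 25.4%, Blend 3 97/282 = 34.4% → Blend 3
Silt: Formula K 184/253 = 72.7%, Blend 3 158/198 = 79.8% → Blend 3
Overall: Formula K 276/562 = 49.1%, Blend 3 303/577 = 52.5% → Blend 3
Blend 3 wins overall and in every soil group — no reversal.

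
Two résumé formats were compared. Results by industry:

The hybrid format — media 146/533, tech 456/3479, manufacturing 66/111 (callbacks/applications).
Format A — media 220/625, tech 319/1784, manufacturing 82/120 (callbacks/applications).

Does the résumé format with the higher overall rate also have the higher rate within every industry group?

Media: the hybrid format 146/533 = 27.4%, Format A 220/625 = 35.2% → Format A
Tech: the hybrid format 456/3479 = 13.1%, Format A 319/1784 = 17.9% → Format A
Manufacturing: the hybrid format 66/111 = 59.5%, Format A 82/120 = 68.3% → Format A
Overall: the hybrid format 668/4123 = 16.2%, Format A 621/2529 = 24.6% → Format A
Format A wins overall and in every industry group — no reversal.

Yes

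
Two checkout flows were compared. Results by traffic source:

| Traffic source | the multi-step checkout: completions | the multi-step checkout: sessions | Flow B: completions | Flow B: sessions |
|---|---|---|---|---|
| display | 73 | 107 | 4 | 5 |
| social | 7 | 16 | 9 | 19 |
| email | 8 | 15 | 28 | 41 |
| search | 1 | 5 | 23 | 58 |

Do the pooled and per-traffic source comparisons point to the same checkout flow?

No

Display: the multi-step checkout 73/107 = 68.2%, Flow B 4/5 = 80.0% → Flow B
Social: the multi-step checkout 7/16 = 43.8%, Flow B 9/19 = 47.4% → Flow B
Email: the multi-step checkout 8/15 = 53.3%, Flow B 28/41 = 68.3% → Flow B
Search: the multi-step checkout 1/5 = 20.0%, Flow B 23/58 = 39.7% → Flow B
Overall: the multi-step checkout 89/143 = 62.2%, Flow B 64/123 = 52.0% → the multi-step checkout
Flow B wins each traffic group but the multi-step checkout wins overall — the comparison reverses. Flow B's sessions skew toward search, which has a lower base rate.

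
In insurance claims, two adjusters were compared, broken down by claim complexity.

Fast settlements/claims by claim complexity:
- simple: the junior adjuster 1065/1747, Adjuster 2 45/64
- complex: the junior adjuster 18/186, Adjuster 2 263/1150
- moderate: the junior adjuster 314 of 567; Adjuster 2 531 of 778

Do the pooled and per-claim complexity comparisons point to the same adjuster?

Simple: the junior adjuster 1065/1747 = 61.0%, Adjuster 2 45/64 = 70.3% → Adjuster 2
Complex: the junior adjuster 18/186 = 9.7%, Adjuster 2 263/1150 = 22.9% → Adjuster 2
Moderate: the junior adjuster 314/567 = 55.4%, Adjuster 2 531/778 = 68.3% → Adjuster 2
Overall: the junior adjuster 1397/2500 = 55.9%, Adjuster 2 839/1992 = 42.1% → the junior adjuster
Adjuster 2 wins each claim group but the junior adjuster wins overall — the comparison reverses. Adjuster 2's claims skew toward complex, which has a lower base rate.

No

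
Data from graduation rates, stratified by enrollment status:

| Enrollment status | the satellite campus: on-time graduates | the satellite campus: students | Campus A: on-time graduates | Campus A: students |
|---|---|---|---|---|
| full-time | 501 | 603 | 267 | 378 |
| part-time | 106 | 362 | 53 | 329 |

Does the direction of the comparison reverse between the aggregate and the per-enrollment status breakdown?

No

Full-time: the satellite campus 501/603 = 83.1%, Campus A 267/378 = 70.6% → the satellite campus
Part-time: the satellite campus 106/362 = 29.3%, Campus A 53/329 = 16.1% → the satellite campus
Overall: the satellite campus 607/965 = 62.9%, Campus A 320/707 = 45.3% → the satellite campus
The satellite campus wins overall and in every enrollment group — no reversal.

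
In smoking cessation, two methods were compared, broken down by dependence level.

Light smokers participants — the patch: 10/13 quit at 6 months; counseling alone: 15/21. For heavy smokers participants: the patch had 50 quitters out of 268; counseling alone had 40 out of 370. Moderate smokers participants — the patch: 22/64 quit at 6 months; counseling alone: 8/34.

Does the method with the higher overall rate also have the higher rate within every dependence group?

Light smokers: the patch 10/13 = 76.9%, counseling alone 15/21 = 71.4% → the patch
Heavy smokers: the patch 50/268 = 18.7%, counseling alone 40/370 = 10.8% → the patch
Moderate smokers: the patch 22/64 = 34.4%, counseling alone 8/34 = 23.5% → the patch
Overall: the patch 82/345 = 23.8%, counseling alone 63/425 = 14.8% → the patch
The patch wins overall and in every dependence group — no reversal.

Yes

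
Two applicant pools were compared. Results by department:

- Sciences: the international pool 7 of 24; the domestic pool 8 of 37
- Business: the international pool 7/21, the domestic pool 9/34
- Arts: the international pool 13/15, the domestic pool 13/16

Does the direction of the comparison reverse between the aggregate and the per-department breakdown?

Sciences: the international pool 7/24 = 29.2%, the domestic pool 8/37 = 21.6% → the international pool
Business: the international pool 7/21 = 33.3%, the domestic pool 9/34 = 26.5% → the international pool
Arts: the international pool 13/15 = 86.7%, the domestic pool 13/16 = 81.2% → the international pool
Overall: the international pool 27/60 = 45.0%, the domestic pool 30/87 = 34.5% → the international pool
The international pool wins overall and in every department group — no reversal.

No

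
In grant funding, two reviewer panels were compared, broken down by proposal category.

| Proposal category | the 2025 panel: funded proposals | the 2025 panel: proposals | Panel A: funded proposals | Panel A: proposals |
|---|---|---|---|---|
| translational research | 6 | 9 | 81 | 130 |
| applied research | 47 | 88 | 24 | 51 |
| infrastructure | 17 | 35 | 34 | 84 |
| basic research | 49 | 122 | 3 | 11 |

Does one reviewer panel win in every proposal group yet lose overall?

Yes

Translational research: the 2025 panel 6/9 = 66.7%, Panel A 81/130 = 62.3% → the 2025 panel
Applied research: the 2025 panel 47/88 = 53.4%, Panel A 24/51 = 47.1% → the 2025 panel
Infrastructure: the 2025 panel 17/35 = 48.6%, Panel A 34/84 = 40.5% → the 2025 panel
Basic research: the 2025 panel 49/122 = 40.2%, Panel A 3/11 = 27.3% → the 2025 panel
Overall: the 2025 panel 119/254 = 46.9%, Panel A 142/276 = 51.4% → Panel A
The 2025 panel wins each proposal group but Panel A wins overall — the comparison reverses. The 2025 panel's proposals skew toward basic research, which has a lower base rate.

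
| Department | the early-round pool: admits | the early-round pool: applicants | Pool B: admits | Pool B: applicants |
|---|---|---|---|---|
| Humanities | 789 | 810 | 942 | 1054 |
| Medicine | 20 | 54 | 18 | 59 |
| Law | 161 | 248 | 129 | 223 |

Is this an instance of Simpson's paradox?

No

Humanities: the early-round pool 789/810 = 97.4%, Pool B 942/1054 = 89.4% → the early-round pool
Medicine: the early-round pool 20/54 = 37.0%, Pool B 18/59 = 30.5% → the early-round pool
Law: the early-round pool 161/248 = 64.9%, Pool B 129/223 = 57.8% → the early-round pool
Overall: the early-round pool 970/1112 = 87.2%, Pool B 1089/1336 = 81.5% → the early-round pool
The early-round pool wins overall and in every department group — no reversal.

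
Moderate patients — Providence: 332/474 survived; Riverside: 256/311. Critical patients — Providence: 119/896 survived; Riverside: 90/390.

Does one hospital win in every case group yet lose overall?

No

Moderate: Providence 332/474 = 70.0%, Riverside 256/311 = 82.3% → Riverside
Critical: Providence 119/896 = 13.3%, Riverside 90/390 = 23.1% → Riverside
Overall: Providence 451/1370 = 32.9%, Riverside 346/701 = 49.4% → Riverside
Riverside wins overall and in every case group — no reversal.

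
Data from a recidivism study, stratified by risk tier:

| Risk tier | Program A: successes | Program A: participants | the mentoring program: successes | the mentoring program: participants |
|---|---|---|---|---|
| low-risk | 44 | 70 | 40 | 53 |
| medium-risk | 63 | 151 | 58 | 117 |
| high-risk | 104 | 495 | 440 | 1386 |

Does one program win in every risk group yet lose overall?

No

Low-risk: Program A 44/70 = 62.9%, the mentoring program 40/53 = 75.5% → the mentoring program
Medium-risk: Program A 63/151 = 41.7%, the mentoring program 58/117 = 49.6% → the mentoring program
High-risk: Program A 104/495 = 21.0%, the mentoring program 440/1386 = 31.7% → the mentoring program
Overall: Program A 211/716 = 29.5%, the mentoring program 538/1556 = 34.6% → the mentoring program
The mentoring program wins overall and in every risk group — no reversal.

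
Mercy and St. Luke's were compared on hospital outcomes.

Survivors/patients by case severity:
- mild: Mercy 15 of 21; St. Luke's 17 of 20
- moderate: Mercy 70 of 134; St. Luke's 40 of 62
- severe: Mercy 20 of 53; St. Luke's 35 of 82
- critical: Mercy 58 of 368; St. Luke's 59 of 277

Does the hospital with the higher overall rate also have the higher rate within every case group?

Yes

Mild: Mercy 15/21 = 71.4%, St. Luke's 17/20 = 85.0% → St. Luke's
Moderate: Mercy 70/134 = 52.2%, St. Luke's 40/62 = 64.5% → St. Luke's
Severe: Mercy 20/53 = 37.7%, St. Luke's 35/82 = 42.7% → St. Luke's
Critical: Mercy 58/368 = 15.8%, St. Luke's 59/277 = 21.3% → St. Luke's
Overall: Mercy 163/576 = 28.3%, St. Luke's 151/441 = 34.2% → St. Luke's
St. Luke's wins overall and in every case group — no reversal.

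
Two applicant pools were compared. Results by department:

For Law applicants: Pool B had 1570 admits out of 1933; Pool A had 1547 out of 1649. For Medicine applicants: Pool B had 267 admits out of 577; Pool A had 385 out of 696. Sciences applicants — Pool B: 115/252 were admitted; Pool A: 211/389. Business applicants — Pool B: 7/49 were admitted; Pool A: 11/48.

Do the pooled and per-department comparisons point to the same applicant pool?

Yes

Law: Pool B 1570/1933 = 81.2%, Pool A 1547/1649 = 93.8% → Pool A
Medicine: Pool B 267/577 = 46.3%, Pool A 385/696 = 55.3% → Pool A
Sciences: Pool B 115/252 = 45.6%, Pool A 211/389 = 54.2% → Pool A
Business: Pool B 7/49 = 14.3%, Pool A 11/48 = 22.9% → Pool A
Overall: Pool B 1959/2811 = 69.7%, Pool A 2154/2782 = 77.4% → Pool A
Pool A wins overall and in every department group — no reversal.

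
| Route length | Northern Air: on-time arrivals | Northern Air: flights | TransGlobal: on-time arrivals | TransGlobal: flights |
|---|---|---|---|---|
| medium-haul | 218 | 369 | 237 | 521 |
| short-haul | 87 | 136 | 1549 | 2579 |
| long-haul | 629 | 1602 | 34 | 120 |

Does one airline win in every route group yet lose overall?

Yes

Medium-haul: Northern Air 218/369 = 59.1%, TransGlobal 237/521 = 45.5% → Northern Air
Short-haul: Northern Air 87/136 = 64.0%, TransGlobal 1549/2579 = 60.1% → Northern Air
Long-haul: Northern Air 629/1602 = 39.3%, TransGlobal 34/120 = 28.3% → Northern Air
Overall: Northern Air 934/2107 = 44.3%, TransGlobal 1820/3220 = 56.5% → TransGlobal
Northern Air wins each route group but TransGlobal wins overall — the comparison reverses. Northern Air's flights skew toward long-haul, which has a lower base rate.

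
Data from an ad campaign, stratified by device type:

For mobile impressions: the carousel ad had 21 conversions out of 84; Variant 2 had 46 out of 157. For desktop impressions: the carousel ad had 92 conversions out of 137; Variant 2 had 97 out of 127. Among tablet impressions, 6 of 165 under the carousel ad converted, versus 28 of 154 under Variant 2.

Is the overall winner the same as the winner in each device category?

Yes

Mobile: the carousel ad 21/84 = 25.0%, Variant 2 46/157 = 29.3% → Variant 2
Desktop: the carousel ad 92/137 = 67.2%, Variant 2 97/127 = 76.4% → Variant 2
Tablet: the carousel ad 6/165 = 3.6%, Variant 2 28/154 = 18.2% → Variant 2
Overall: the carousel ad 119/386 = 30.8%, Variant 2 171/438 = 39.0% → Variant 2
Variant 2 wins overall and in every device group — no reversal.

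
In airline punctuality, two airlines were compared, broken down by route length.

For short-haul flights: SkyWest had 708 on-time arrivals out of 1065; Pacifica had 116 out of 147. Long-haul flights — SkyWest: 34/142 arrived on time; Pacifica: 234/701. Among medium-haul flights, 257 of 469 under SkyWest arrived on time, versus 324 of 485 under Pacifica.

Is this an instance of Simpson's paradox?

Yes

Short-haul: SkyWest 708/1065 = 66.5%, Pacifica 116/147 = 78.9% → Pacifica
Long-haul: SkyWest 34/142 = 23.9%, Pacifica 234/701 = 33.4% → Pacifica
Medium-haul: SkyWest 257/469 = 54.8%, Pacifica 324/485 = 66.8% → Pacifica
Overall: SkyWest 999/1676 = 59.6%, Pacifica 674/1333 = 50.6% → SkyWest
Pacifica wins each route group but SkyWest wins overall — the comparison reverses. Pacifica's flights skew toward long-haul, which has a lower base rate.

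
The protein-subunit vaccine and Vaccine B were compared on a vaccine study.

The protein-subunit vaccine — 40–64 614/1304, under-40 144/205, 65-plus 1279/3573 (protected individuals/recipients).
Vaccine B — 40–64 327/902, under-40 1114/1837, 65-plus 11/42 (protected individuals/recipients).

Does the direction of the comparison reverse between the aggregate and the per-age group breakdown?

Yes

40–64: the protein-subunit vaccine 614/1304 = 47.1%, Vaccine B 327/902 = 36.3% → the protein-subunit vaccine
Under-40: the protein-subunit vaccine 144/205 = 70.2%, Vaccine B 1114/1837 = 60.6% → the protein-subunit vaccine
65-plus: the protein-subunit vaccine 1279/3573 = 35.8%, Vaccine B 11/42 = 26.2% → the protein-subunit vaccine
Overall: the protein-subunit vaccine 2037/5082 = 40.1%, Vaccine B 1452/2781 = 52.2% → Vaccine B
The protein-subunit vaccine wins each age group but Vaccine B wins overall — the comparison reverses. The protein-subunit vaccine's recipients skew toward 65-plus, which has a lower base rate.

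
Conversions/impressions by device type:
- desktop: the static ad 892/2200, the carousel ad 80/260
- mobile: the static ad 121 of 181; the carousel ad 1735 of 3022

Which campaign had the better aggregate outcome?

the carousel ad

Desktop: the static ad 892/2200 = 40.5%, the carousel ad 80/260 = 30.8% → the static ad
Mobile: the static ad 121/181 = 66.9%, the carousel ad 1735/3022 = 57.4% → the static ad
Overall: the static ad 1013/2381 = 42.5%, the carousel ad 1815/3282 = 55.3% → the carousel ad
(The static ad wins every device group but the carousel ad wins overall — the static ad's impressions skew toward the low-rate desktop group.)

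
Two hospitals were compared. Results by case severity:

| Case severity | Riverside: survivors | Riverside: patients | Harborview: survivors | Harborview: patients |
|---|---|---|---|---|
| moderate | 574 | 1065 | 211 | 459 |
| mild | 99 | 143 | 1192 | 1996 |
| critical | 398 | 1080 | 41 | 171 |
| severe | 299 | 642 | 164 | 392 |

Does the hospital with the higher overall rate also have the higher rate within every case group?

Moderate: Riverside 574/1065 = 53.9%, Harborview 211/459 = 46.0% → Riverside
Mild: Riverside 99/143 = 69.2%, Harborview 1192/1996 = 59.7% → Riverside
Critical: Riverside 398/1080 = 36.9%, Harborview 41/171 = 24.0% → Riverside
Severe: Riverside 299/642 = 46.6%, Harborview 164/392 = 41.8% → Riverside
Overall: Riverside 1370/2930 = 46.8%, Harborview 1608/3018 = 53.3% → Harborview
Riverside wins each case group but Harborview wins overall — the comparison reverses. Riverside's patients skew toward critical, which has a lower base rate.

No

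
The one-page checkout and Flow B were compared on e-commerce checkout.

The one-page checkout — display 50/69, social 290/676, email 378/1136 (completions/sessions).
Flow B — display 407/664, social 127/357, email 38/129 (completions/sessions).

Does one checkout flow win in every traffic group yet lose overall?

Display: the one-page checkout 50/69 = 72.5%, Flow B 407/664 = 61.3% → the one-page checkout
Social: the one-page checkout 290/676 = 42.9%, Flow B 127/357 = 35.6% → the one-page checkout
Email: the one-page checkout 378/1136 = 33.3%, Flow B 38/129 = 29.5% → the one-page checkout
Overall: the one-page checkout 718/1881 = 38.2%, Flow B 572/1150 = 49.7% → Flow B
The one-page checkout wins each traffic group but Flow B wins overall — the comparison reverses. The one-page checkout's sessions skew toward email, which has a lower base rate.

Yes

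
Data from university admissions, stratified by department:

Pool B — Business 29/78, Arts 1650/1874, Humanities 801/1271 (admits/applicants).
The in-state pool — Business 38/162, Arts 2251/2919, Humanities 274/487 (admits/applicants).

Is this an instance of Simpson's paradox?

Business: Pool B 29/78 = 37.2%, the in-state pool 38/162 = 23.5% → Pool B
Arts: Pool B 1650/1874 = 88.0%, the in-state pool 2251/2919 = 77.1% → Pool B
Humanities: Pool B 801/1271 = 63.0%, the in-state pool 274/487 = 56.3% → Pool B
Overall: Pool B 2480/3223 = 76.9%, the in-state pool 2563/3568 = 71.8% → Pool B
Pool B wins overall and in every department group — no reversal.

No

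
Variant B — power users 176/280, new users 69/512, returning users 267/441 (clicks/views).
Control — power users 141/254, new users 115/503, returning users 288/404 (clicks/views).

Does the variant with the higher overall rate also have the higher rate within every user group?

Power users: Variant B 176/280 = 62.9%, Control 141/254 = 55.5% → Variant B
New users: Variant B 69/512 = 13.5%, Control 115/503 = 22.9% → Control
Returning users: Variant B 267/441 = 60.5%, Control 288/404 = 71.3% → Control
Overall: Variant B 512/1233 = 41.5%, Control 544/1161 = 46.9% → Control
Neither sweeps: Variant B wins 1 of 3 groups, Control wins 2. Control wins overall but not every group — no Simpson reversal.

No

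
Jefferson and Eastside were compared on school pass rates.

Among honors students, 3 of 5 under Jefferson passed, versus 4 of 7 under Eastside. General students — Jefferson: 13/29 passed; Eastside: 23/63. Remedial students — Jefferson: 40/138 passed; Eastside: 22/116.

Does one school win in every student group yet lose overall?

Honors: Jefferson 3/5 = 60.0%, Eastside 4/7 = 57.1% → Jefferson
General: Jefferson 13/29 = 44.8%, Eastside 23/63 = 36.5% → Jefferson
Remedial: Jefferson 40/138 = 29.0%, Eastside 22/116 = 19.0% → Jefferson
Overall: Jefferson 56/172 = 32.6%, Eastside 49/186 = 26.3% → Jefferson
Jefferson wins overall and in every student group — no reversal.

No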